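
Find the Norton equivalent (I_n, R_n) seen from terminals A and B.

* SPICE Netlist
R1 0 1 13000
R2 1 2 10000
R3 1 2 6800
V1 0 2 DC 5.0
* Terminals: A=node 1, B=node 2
Find the Thévenin equivalent first; then I_n = V_th/R_th and R_n = R_th.
Step 1 — V_th is the open-circuit voltage V_A - V_B (nothing connected across the terminals).
Nodal analysis, taking node 2 as the 0 V reference.
Source V1 fixes V_0 = 5 V.
KCL at each unknown node (sum of currents leaving = 0; resistances in Ω):
  Node 1: (V_1 - 5)/13000 + (V_1 - 0)/10000 + (V_1 - 0)/6800 = 0
Collecting terms: 0.000324 × V_1 = 0.0003846  =>  V_1 = 1.187 V
V_th = V_1 - V_2 = 1.187 - 0 = 1.187 V
Step 2 — R_th: zero the source — replace V1 by a short circuit (node 2 merges into node 0) — and find the resistance seen between A (node 1) and B (node 0).
Reduce the network between node 1 (A) and node 0 (B) by series/parallel combination:
  Rp1 = R1 ‖ R2 ‖ R3 (parallel, all between nodes 0 and 1) = 1/(1/13000 + 1/10000 + 1/6800) = 3087 Ω
R_th = 3.087 kΩ
I_n = V_th/R_th = 1.187/3087 = 0.0003846 A, and R_n = R_th = 3.087 kΩ

Final answer: I_n = 0.0003846 A, R_n = 3.087 kΩ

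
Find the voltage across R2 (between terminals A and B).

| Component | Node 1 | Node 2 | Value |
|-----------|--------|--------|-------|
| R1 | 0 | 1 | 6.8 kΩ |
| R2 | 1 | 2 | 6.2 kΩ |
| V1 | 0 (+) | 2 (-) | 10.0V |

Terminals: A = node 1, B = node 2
R1 and R2 are in series across V1 (node 0 → node 1 → node 2), and the output A–B is taken across R2, so this is a voltage divider.
Series current: I = V1/(R1 + R2) = 10/(6800 + 6200) = 10/13000 = 0.0007692 A
V_R2 = I × R2 = V1 × R2/(R1 + R2) = 10 × 6200/13000 = 4.769 V

Final answer: 4.769 V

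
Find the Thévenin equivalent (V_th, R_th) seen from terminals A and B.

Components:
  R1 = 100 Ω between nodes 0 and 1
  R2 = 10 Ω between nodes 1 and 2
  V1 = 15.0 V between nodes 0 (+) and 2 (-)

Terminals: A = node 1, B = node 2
Step 1 — V_th is the open-circuit voltage V_A - V_B (nothing connected across the terminals).
Nodal analysis, taking node 2 as the 0 V reference.
Source V1 fixes V_0 = 15 V.
KCL at each unknown node (sum of currents leaving = 0; resistances in Ω):
  Node 1: (V_1 - 15)/100 + (V_1 - 0)/10 = 0
Collecting terms: 0.11 × V_1 = 0.15  =>  V_1 = 1.364 V
V_th = V_1 - V_2 = 1.364 - 0 = 1.364 V
Step 2 — R_th: zero the source — replace V1 by a short circuit (node 2 merges into node 0) — and find the resistance seen between A (node 1) and B (node 0).
Reduce the network between node 1 (A) and node 0 (B) by series/parallel combination:
  Rp1 = R1 ‖ R2 (parallel, both between nodes 0 and 1) = 1/(1/100 + 1/10) = 9.091 Ω
R_th = 9.091 Ω

Final answer: V_th = 1.364 V, R_th = 9.091 Ω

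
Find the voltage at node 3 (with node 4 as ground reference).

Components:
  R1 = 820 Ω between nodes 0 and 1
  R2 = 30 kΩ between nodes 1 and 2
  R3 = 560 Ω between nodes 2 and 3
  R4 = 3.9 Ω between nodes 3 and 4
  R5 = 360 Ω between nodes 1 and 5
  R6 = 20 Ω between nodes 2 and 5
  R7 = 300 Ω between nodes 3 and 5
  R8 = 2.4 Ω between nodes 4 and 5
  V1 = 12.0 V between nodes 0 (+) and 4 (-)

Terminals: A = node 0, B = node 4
Nodal analysis, taking node 4 as the 0 V reference.
Source V1 fixes V_0 = 12 V.
KCL at each unknown node (sum of currents leaving = 0; resistances in Ω):
  Node 1: (V_1 - 12)/820 + (V_1 - V_2)/30000 + (V_1 - V_5)/360 = 0
  Node 2: (V_2 - V_1)/30000 + (V_2 - V_3)/560 + (V_2 - V_5)/20 = 0
  Node 3: (V_3 - V_2)/560 + (V_3 - 0)/3.9 + (V_3 - V_5)/300 = 0
  Node 5: (V_5 - V_1)/360 + (V_5 - V_2)/20 + (V_5 - V_3)/300 + (V_5 - 0)/2.4 = 0
Collecting terms (coefficients in siemens):
  0.004031·V_1 - 0.00003333·V_2 - 0.002778·V_5 = 0.01463
  0.05182·V_2 - 0.00003333·V_1 - 0.001786·V_3 - 0.05·V_5 = 0
  0.2615·V_3 - 0.001786·V_2 - 0.003333·V_5 = 0
  0.4728·V_5 - 0.002778·V_1 - 0.05·V_2 - 0.003333·V_3 = 0
Solving these 4 simultaneous equations (Gaussian elimination) gives:
  V_1 = 3.648 V, V_2 = 0.02566 V, V_3 = 0.000483 V, V_5 = 0.02415 V
The requested potential is V_3 = 0.000483 V.

Final answer: V_3 = 0.000483 V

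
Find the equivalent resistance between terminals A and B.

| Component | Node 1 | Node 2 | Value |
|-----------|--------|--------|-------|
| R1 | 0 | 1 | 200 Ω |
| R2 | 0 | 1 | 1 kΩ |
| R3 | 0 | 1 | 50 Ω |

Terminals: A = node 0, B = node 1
Reduce the network between node 0 (A) and node 1 (B) by series/parallel combination:
  Rp1 = R1 ‖ R2 ‖ R3 (parallel, all between nodes 0 and 1) = 1/(1/200 + 1/1000 + 1/50) = 38.46 Ω
R_eq = 38.46 Ω

Final answer: 38.46 Ω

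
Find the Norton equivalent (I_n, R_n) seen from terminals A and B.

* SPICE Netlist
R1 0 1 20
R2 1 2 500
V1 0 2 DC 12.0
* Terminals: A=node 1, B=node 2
Find the Thévenin equivalent first; then I_n = V_th/R_th and R_n = R_th.
Step 1 — V_th is the open-circuit voltage V_A - V_B (nothing connected across the terminals).
Nodal analysis, taking node 2 as the 0 V reference.
Source V1 fixes V_0 = 12 V.
KCL at each unknown node (sum of currents leaving = 0; resistances in Ω):
  Node 1: (V_1 - 12)/20 + (V_1 - 0)/500 = 0
Collecting terms: 0.052 × V_1 = 0.6  =>  V_1 = 11.54 V
V_th = V_1 - V_2 = 11.54 - 0 = 11.54 V
Step 2 — R_th: zero the source — replace V1 by a short circuit (node 2 merges into node 0) — and find the resistance seen between A (node 1) and B (node 0).
Reduce the network between node 1 (A) and node 0 (B) by series/parallel combination:
  Rp1 = R1 ‖ R2 (parallel, both between nodes 0 and 1) = 1/(1/20 + 1/500) = 19.23 Ω
R_th = 19.23 Ω
I_n = V_th/R_th = 11.54/19.23 = 0.6 A, and R_n = R_th = 19.23 Ω

Final answer: I_n = 0.6 A, R_n = 19.23 Ω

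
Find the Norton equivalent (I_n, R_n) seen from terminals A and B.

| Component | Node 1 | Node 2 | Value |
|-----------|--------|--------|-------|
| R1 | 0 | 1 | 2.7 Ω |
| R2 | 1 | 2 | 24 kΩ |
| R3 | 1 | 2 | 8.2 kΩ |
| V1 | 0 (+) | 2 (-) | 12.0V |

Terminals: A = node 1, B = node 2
Find the Thévenin equivalent first; then I_n = V_th/R_th and R_n = R_th.
Step 1 — V_th is the open-circuit voltage V_A - V_B (nothing connected across the terminals).
Nodal analysis, taking node 2 as the 0 V reference.
Source V1 fixes V_0 = 12 V.
KCL at each unknown node (sum of currents leaving = 0; resistances in Ω):
  Node 1: (V_1 - 12)/2.7 + (V_1 - 0)/24000 + (V_1 - 0)/8200 = 0
Collecting terms: 0.3705 × V_1 = 4.444  =>  V_1 = 11.99 V
V_th = V_1 - V_2 = 11.99 - 0 = 11.99 V
Step 2 — R_th: zero the source — replace V1 by a short circuit (node 2 merges into node 0) — and find the resistance seen between A (node 1) and B (node 0).
Reduce the network between node 1 (A) and node 0 (B) by series/parallel combination:
  Rp1 = R1 ‖ R2 ‖ R3 (parallel, all between nodes 0 and 1) = 1/(1/2.7 + 1/24000 + 1/8200) = 2.699 Ω
R_th = 2.699 Ω
I_n = V_th/R_th = 11.99/2.699 = 4.444 A, and R_n = R_th = 2.699 Ω

Final answer: I_n = 4.444 A, R_n = 2.699 Ω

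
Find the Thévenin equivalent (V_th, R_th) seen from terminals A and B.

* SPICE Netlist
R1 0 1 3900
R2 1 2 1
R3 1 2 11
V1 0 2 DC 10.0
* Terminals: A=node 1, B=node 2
Step 1 — V_th is the open-circuit voltage V_A - V_B (nothing connected across the terminals).
Nodal analysis, taking node 2 as the 0 V reference.
Source V1 fixes V_0 = 10 V.
KCL at each unknown node (sum of currents leaving = 0; resistances in Ω):
  Node 1: (V_1 - 10)/3900 + (V_1 - 0)/1 + (V_1 - 0)/11 = 0
Collecting terms: 1.091 × V_1 = 0.002564  =>  V_1 = 0.00235 V
V_th = V_1 - V_2 = 0.00235 - 0 = 0.00235 V
Step 2 — R_th: zero the source — replace V1 by a short circuit (node 2 merges into node 0) — and find the resistance seen between A (node 1) and B (node 0).
Reduce the network between node 1 (A) and node 0 (B) by series/parallel combination:
  Rp1 = R1 ‖ R2 ‖ R3 (parallel, all between nodes 0 and 1) = 1/(1/3900 + 1/1 + 1/11) = 0.9165 Ω
R_th = 0.9165 Ω

Final answer: V_th = 0.00235 V, R_th = 0.9165 Ω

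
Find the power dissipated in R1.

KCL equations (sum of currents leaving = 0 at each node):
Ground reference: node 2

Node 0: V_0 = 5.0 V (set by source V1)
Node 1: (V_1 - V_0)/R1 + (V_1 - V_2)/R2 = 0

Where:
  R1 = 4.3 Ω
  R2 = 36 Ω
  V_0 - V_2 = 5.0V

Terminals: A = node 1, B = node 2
Nodal analysis, taking node 2 as the 0 V reference.
Source V1 fixes V_0 = 5 V.
KCL at each unknown node (sum of currents leaving = 0; resistances in Ω):
  Node 1: (V_1 - 5)/4.3 + (V_1 - 0)/36 = 0
Collecting terms: 0.2603 × V_1 = 1.163  =>  V_1 = 4.467 V
I_R1 = (V_0 - V_1)/R1 = (5 - 4.467)/4.3 = 0.1241 A
P_R1 = I_R1² × R1 = (0.1241)² × 4.3 = 0.06619 W

Final answer: 0.06619 W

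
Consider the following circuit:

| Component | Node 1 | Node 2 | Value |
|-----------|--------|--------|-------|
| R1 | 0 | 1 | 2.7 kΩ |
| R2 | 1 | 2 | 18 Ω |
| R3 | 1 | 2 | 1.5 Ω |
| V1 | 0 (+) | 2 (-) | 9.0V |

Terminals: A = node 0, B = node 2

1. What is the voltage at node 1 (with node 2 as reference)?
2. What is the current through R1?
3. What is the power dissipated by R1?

Nodal analysis, taking node 2 as the 0 V reference.
Source V1 fixes V_0 = 9 V.
KCL at each unknown node (sum of currents leaving = 0; resistances in Ω):
  Node 1: (V_1 - 9)/2700 + (V_1 - 0)/18 + (V_1 - 0)/1.5 = 0
Collecting terms: 0.7226 × V_1 = 0.003333  =>  V_1 = 0.004613 V
Part 1:
  Read off the nodal solution: V_1 = 0.004613 V
Part 2:
  I_R1 = (V_0 - V_1)/R1 = (9 - 0.004613)/2700 = 0.003332 A
  Magnitude: I_R1 = 0.003332 A
Part 3:
  I_R1 = (V_0 - V_1)/R1 = (9 - 0.004613)/2700 = 0.003332 A
  P_R1 = I_R1² × R1 = (0.003332)² × 2700 = 0.02997 W

Final answers:
1. V_1 = 0.004613 V
2. I_R1 = 0.003332 A
3. P_R1 = 0.02997 W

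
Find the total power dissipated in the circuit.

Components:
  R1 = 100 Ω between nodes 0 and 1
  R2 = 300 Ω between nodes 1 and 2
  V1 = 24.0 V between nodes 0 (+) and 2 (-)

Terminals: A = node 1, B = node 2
Nodal analysis, taking node 2 as the 0 V reference.
Source V1 fixes V_0 = 24 V.
KCL at each unknown node (sum of currents leaving = 0; resistances in Ω):
  Node 1: (V_1 - 24)/100 + (V_1 - 0)/300 = 0
Collecting terms: 0.01333 × V_1 = 0.24  =>  V_1 = 18 V
Power in each resistor, P = (ΔV)²/R:
  P_R1 = (24 - 18)²/100 = 0.36 W
  P_R2 = (18 - 0)²/300 = 1.08 W
P_total = P_R1 + P_R2 = 1.44 W

Final answer: 1.44 W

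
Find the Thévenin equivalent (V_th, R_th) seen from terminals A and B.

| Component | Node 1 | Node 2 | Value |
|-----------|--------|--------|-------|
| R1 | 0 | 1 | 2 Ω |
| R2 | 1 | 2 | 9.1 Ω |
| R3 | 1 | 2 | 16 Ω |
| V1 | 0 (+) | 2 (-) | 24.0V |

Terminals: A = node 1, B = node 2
Step 1 — V_th is the open-circuit voltage V_A - V_B (nothing connected across the terminals).
Nodal analysis, taking node 2 as the 0 V reference.
Source V1 fixes V_0 = 24 V.
KCL at each unknown node (sum of currents leaving = 0; resistances in Ω):
  Node 1: (V_1 - 24)/2 + (V_1 - 0)/9.1 + (V_1 - 0)/16 = 0
Collecting terms: 0.6724 × V_1 = 12  =>  V_1 = 17.85 V
V_th = V_1 - V_2 = 17.85 - 0 = 17.85 V
Step 2 — R_th: zero the source — replace V1 by a short circuit (node 2 merges into node 0) — and find the resistance seen between A (node 1) and B (node 0).
Reduce the network between node 1 (A) and node 0 (B) by series/parallel combination:
  Rp1 = R1 ‖ R2 ‖ R3 (parallel, all between nodes 0 and 1) = 1/(1/2 + 1/9.1 + 1/16) = 1.487 Ω
R_th = 1.487 Ω

Final answer: V_th = 17.85 V, R_th = 1.487 Ω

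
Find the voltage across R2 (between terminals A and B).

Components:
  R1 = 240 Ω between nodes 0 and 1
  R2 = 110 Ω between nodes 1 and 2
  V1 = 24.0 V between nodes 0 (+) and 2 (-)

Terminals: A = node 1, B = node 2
R1 and R2 are in series across V1 (node 0 → node 1 → node 2), and the output A–B is taken across R2, so this is a voltage divider.
Series current: I = V1/(R1 + R2) = 24/(240 + 110) = 24/350 = 0.06857 A
V_R2 = I × R2 = V1 × R2/(R1 + R2) = 24 × 110/350 = 7.543 V

Final answer: 7.543 V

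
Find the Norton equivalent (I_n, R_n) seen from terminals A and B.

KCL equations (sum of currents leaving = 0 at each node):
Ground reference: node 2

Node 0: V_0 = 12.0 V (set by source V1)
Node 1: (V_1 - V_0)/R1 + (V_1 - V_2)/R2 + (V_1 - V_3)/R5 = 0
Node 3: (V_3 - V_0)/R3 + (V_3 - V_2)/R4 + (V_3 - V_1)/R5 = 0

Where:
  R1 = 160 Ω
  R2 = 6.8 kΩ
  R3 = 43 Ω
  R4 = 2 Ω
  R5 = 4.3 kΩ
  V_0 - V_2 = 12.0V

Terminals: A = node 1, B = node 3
Find the Thévenin equivalent first; then I_n = V_th/R_th and R_n = R_th.
Step 1 — V_th is the open-circuit voltage V_A - V_B (nothing connected across the terminals).
Nodal analysis, taking node 2 as the 0 V reference.
Source V1 fixes V_0 = 12 V.
KCL at each unknown node (sum of currents leaving = 0; resistances in Ω):
  Node 1: (V_1 - 12)/160 + (V_1 - 0)/6800 + (V_1 - V_3)/4300 = 0
  Node 3: (V_3 - 12)/43 + (V_3 - 0)/2 + (V_3 - V_1)/4300 = 0
Collecting terms (coefficients in siemens):
  0.00663·V_1 - 0.0002326·V_3 = 0.075
  0.5235·V_3 - 0.0002326·V_1 = 0.2791
Determinant D = (0.00663)(0.5235) - (-0.0002326)(-0.0002326) = 0.00347
V_1 = [(0.075)(0.5235) - (-0.0002326)(0.2791)]/D = 11.33 V
V_3 = [(0.00663)(0.2791) - (0.075)(-0.0002326)]/D = 0.5381 V
V_th = V_1 - V_3 = 11.33 - 0.5381 = 10.79 V
Step 2 — R_th: zero the source — replace V1 by a short circuit (node 2 merges into node 0) — and find the resistance seen between A (node 1) and B (node 3).
Reduce the network between node 1 (A) and node 3 (B) by series/parallel combination:
  Rp1 = R1 ‖ R2 (parallel, both between nodes 0 and 1) = 1/(1/160 + 1/6800) = 156.3 Ω
  Rp2 = R3 ‖ R4 (parallel, both between nodes 0 and 3) = 1/(1/43 + 1/2) = 1.911 Ω
  Rs1 = Rp1 + Rp2 (series, joined only at node 0) = 156.3 + 1.911 = 158.2 Ω
  Rp3 = R5 ‖ Rs1 (parallel, both between nodes 1 and 3) = 1/(1/4300 + 1/158.2) = 152.6 Ω
R_th = 152.6 Ω
I_n = V_th/R_th = 10.79/152.6 = 0.07072 A, and R_n = R_th = 152.6 Ω

Final answer: I_n = 0.07072 A, R_n = 152.6 Ω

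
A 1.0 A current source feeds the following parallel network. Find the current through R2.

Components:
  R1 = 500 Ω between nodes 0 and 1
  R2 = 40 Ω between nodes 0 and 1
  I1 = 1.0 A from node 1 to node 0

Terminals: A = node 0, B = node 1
All resistors sit directly between nodes 0 and 1, so they are in parallel and share one voltage V; the full source current 1 A splits among them.
1/R_par = 1/500 + 1/40 = 0.027 S  =>  R_par = 37.04 Ω
V = I × R_par = 1 × 37.04 = 37.04 V
I_R2 = V/R2 = 37.04/40 = 0.9259 A

Final answer: 0.9259 A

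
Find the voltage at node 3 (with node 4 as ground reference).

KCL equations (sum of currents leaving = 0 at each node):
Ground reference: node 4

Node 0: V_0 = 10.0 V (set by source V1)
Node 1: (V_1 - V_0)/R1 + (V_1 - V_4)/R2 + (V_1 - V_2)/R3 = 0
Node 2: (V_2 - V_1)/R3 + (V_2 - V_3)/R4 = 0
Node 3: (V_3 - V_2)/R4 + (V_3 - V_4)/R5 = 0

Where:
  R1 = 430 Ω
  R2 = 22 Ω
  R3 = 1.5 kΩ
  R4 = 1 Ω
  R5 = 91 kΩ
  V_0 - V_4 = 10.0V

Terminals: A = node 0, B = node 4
Nodal analysis, taking node 4 as the 0 V reference.
Source V1 fixes V_0 = 10 V.
KCL at each unknown node (sum of currents leaving = 0; resistances in Ω):
  Node 1: (V_1 - 10)/430 + (V_1 - 0)/22 + (V_1 - V_2)/1500 = 0
  Node 2: (V_2 - V_1)/1500 + (V_2 - V_3)/1 = 0
  Node 3: (V_3 - V_2)/1 + (V_3 - 0)/91000 = 0
Collecting terms (coefficients in siemens):
  0.04845·V_1 - 0.0006667·V_2 = 0.02326
  1.001·V_2 - 0.0006667·V_1 - 1·V_3 = 0
  1·V_3 - 1·V_2 = 0
Solving these 3 simultaneous equations (Gaussian elimination) gives:
  V_1 = 0.4866 V, V_2 = 0.4787 V, V_3 = 0.4787 V
The requested potential is V_3 = 0.4787 V.

Final answer: V_3 = 0.4787 V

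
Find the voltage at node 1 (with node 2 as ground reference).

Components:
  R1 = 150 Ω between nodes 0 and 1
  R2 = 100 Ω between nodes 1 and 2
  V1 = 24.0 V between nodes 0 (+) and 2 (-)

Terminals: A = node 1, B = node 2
Nodal analysis, taking node 2 as the 0 V reference.
Source V1 fixes V_0 = 24 V.
KCL at each unknown node (sum of currents leaving = 0; resistances in Ω):
  Node 1: (V_1 - 24)/150 + (V_1 - 0)/100 = 0
Collecting terms: 0.01667 × V_1 = 0.16  =>  V_1 = 9.6 V
The requested potential is V_1 = 9.6 V.

Final answer: V_1 = 9.6 V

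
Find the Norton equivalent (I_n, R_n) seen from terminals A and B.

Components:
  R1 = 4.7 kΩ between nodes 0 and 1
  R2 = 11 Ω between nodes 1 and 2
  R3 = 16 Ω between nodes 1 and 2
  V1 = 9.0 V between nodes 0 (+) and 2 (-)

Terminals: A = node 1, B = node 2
Find the Thévenin equivalent first; then I_n = V_th/R_th and R_n = R_th.
Step 1 — V_th is the open-circuit voltage V_A - V_B (nothing connected across the terminals).
Nodal analysis, taking node 2 as the 0 V reference.
Source V1 fixes V_0 = 9 V.
KCL at each unknown node (sum of currents leaving = 0; resistances in Ω):
  Node 1: (V_1 - 9)/4700 + (V_1 - 0)/11 + (V_1 - 0)/16 = 0
Collecting terms: 0.1536 × V_1 = 0.001915  =>  V_1 = 0.01246 V
V_th = V_1 - V_2 = 0.01246 - 0 = 0.01246 V
Step 2 — R_th: zero the source — replace V1 by a short circuit (node 2 merges into node 0) — and find the resistance seen between A (node 1) and B (node 0).
Reduce the network between node 1 (A) and node 0 (B) by series/parallel combination:
  Rp1 = R1 ‖ R2 ‖ R3 (parallel, all between nodes 0 and 1) = 1/(1/4700 + 1/11 + 1/16) = 6.509 Ω
R_th = 6.509 Ω
I_n = V_th/R_th = 0.01246/6.509 = 0.001915 A, and R_n = R_th = 6.509 Ω

Final answer: I_n = 0.001915 A, R_n = 6.509 Ω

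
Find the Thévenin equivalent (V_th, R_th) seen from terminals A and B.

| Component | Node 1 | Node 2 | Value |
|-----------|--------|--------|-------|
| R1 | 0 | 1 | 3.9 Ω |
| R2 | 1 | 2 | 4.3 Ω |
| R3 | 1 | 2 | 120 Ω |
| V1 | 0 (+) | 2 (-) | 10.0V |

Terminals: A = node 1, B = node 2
Step 1 — V_th is the open-circuit voltage V_A - V_B (nothing connected across the terminals).
Nodal analysis, taking node 2 as the 0 V reference.
Source V1 fixes V_0 = 10 V.
KCL at each unknown node (sum of currents leaving = 0; resistances in Ω):
  Node 1: (V_1 - 10)/3.9 + (V_1 - 0)/4.3 + (V_1 - 0)/120 = 0
Collecting terms: 0.4973 × V_1 = 2.564  =>  V_1 = 5.156 V
V_th = V_1 - V_2 = 5.156 - 0 = 5.156 V
Step 2 — R_th: zero the source — replace V1 by a short circuit (node 2 merges into node 0) — and find the resistance seen between A (node 1) and B (node 0).
Reduce the network between node 1 (A) and node 0 (B) by series/parallel combination:
  Rp1 = R1 ‖ R2 ‖ R3 (parallel, all between nodes 0 and 1) = 1/(1/3.9 + 1/4.3 + 1/120) = 2.011 Ω
R_th = 2.011 Ω

Final answer: V_th = 5.156 V, R_th = 2.011 Ω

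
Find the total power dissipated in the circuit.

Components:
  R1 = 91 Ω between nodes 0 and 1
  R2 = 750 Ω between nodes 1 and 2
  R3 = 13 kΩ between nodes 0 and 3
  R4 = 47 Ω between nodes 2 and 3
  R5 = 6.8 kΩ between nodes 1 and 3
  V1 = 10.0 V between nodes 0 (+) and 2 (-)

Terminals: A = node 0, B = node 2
Nodal analysis, taking node 2 as the 0 V reference.
Source V1 fixes V_0 = 10 V.
KCL at each unknown node (sum of currents leaving = 0; resistances in Ω):
  Node 1: (V_1 - 10)/91 + (V_1 - 0)/750 + (V_1 - V_3)/6800 = 0
  Node 3: (V_3 - 10)/13000 + (V_3 - 0)/47 + (V_3 - V_1)/6800 = 0
Collecting terms (coefficients in siemens):
  0.01247·V_1 - 0.0001471·V_3 = 0.1099
  0.0215·V_3 - 0.0001471·V_1 = 0.0007692
Determinant D = (0.01247)(0.0215) - (-0.0001471)(-0.0001471) = 0.0002681
V_1 = [(0.1099)(0.0215) - (-0.0001471)(0.0007692)]/D = 8.814 V
V_3 = [(0.01247)(0.0007692) - (0.1099)(-0.0001471)]/D = 0.09606 V
Power in each resistor, P = (ΔV)²/R:
  P_R1 = (10 - 8.814)²/91 = 0.01546 W
  P_R2 = (8.814 - 0)²/750 = 0.1036 W
  P_R3 = (10 - 0.09606)²/13000 = 0.007545 W
  P_R4 = (0 - 0.09606)²/47 = 0.0001963 W
  P_R5 = (8.814 - 0.09606)²/6800 = 0.01118 W
P_total = P_R1 + P_R2 + P_R3 + P_R4 + P_R5 = 0.138 W

Final answer: 0.138 W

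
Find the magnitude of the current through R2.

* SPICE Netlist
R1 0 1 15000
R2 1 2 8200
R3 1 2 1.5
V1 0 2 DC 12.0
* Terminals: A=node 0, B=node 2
Nodal analysis, taking node 2 as the 0 V reference.
Source V1 fixes V_0 = 12 V.
KCL at each unknown node (sum of currents leaving = 0; resistances in Ω):
  Node 1: (V_1 - 12)/15000 + (V_1 - 0)/8200 + (V_1 - 0)/1.5 = 0
Collecting terms: 0.6669 × V_1 = 0.0008  =>  V_1 = 0.0012 V
I_R2 = (V_1 - V_2)/R2 = (0.0012 - 0)/8200 = 0.0000001463 A
|I_R2| = 0.0000001463 A

Final answer: |I_R2| = 1.463e-07 A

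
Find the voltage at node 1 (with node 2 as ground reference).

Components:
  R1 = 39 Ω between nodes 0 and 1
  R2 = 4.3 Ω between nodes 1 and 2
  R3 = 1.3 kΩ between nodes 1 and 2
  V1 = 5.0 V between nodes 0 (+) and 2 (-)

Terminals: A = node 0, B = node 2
Nodal analysis, taking node 2 as the 0 V reference.
Source V1 fixes V_0 = 5 V.
KCL at each unknown node (sum of currents leaving = 0; resistances in Ω):
  Node 1: (V_1 - 5)/39 + (V_1 - 0)/4.3 + (V_1 - 0)/1300 = 0
Collecting terms: 0.259 × V_1 = 0.1282  =>  V_1 = 0.4951 V
The requested potential is V_1 = 0.4951 V.

Final answer: V_1 = 0.4951 V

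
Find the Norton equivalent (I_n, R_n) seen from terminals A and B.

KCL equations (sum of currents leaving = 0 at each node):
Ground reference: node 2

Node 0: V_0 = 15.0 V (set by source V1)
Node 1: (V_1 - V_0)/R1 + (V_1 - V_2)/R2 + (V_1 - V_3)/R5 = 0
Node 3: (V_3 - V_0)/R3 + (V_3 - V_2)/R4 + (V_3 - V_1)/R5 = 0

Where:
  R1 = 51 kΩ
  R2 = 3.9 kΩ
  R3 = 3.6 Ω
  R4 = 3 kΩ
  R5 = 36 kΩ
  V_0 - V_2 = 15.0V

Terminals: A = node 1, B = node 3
Find the Thévenin equivalent first; then I_n = V_th/R_th and R_n = R_th.
Step 1 — V_th is the open-circuit voltage V_A - V_B (nothing connected across the terminals).
Nodal analysis, taking node 2 as the 0 V reference.
Source V1 fixes V_0 = 15 V.
KCL at each unknown node (sum of currents leaving = 0; resistances in Ω):
  Node 1: (V_1 - 15)/51000 + (V_1 - 0)/3900 + (V_1 - V_3)/36000 = 0
  Node 3: (V_3 - 15)/3.6 + (V_3 - 0)/3000 + (V_3 - V_1)/36000 = 0
Collecting terms (coefficients in siemens):
  0.0003038·V_1 - 0.00002778·V_3 = 0.0002941
  0.2781·V_3 - 0.00002778·V_1 = 4.167
Determinant D = (0.0003038)(0.2781) - (-0.00002778)(-0.00002778) = 0.0000845
V_1 = [(0.0002941)(0.2781) - (-0.00002778)(4.167)]/D = 2.338 V
V_3 = [(0.0003038)(4.167) - (0.0002941)(-0.00002778)]/D = 14.98 V
V_th = V_1 - V_3 = 2.338 - 14.98 = -12.64 V
Step 2 — R_th: zero the source — replace V1 by a short circuit (node 2 merges into node 0) — and find the resistance seen between A (node 1) and B (node 3).
Reduce the network between node 1 (A) and node 3 (B) by series/parallel combination:
  Rp1 = R1 ‖ R2 (parallel, both between nodes 0 and 1) = 1/(1/51000 + 1/3900) = 3623 Ω
  Rp2 = R3 ‖ R4 (parallel, both between nodes 0 and 3) = 1/(1/3.6 + 1/3000) = 3.596 Ω
  Rs1 = Rp1 + Rp2 (series, joined only at node 0) = 3623 + 3.596 = 3627 Ω
  Rp3 = R5 ‖ Rs1 (parallel, both between nodes 1 and 3) = 1/(1/36000 + 1/3627) = 3295 Ω
R_th = 3.295 kΩ
I_n = V_th/R_th = -12.64/3295 = -0.003837 A, and R_n = R_th = 3.295 kΩ

Final answer: I_n = -0.003837 A, R_n = 3.295 kΩ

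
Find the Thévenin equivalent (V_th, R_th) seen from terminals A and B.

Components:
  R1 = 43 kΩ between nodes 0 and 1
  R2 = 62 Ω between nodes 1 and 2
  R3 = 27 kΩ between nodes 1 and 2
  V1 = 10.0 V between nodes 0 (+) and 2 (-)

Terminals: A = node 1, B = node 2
Step 1 — V_th is the open-circuit voltage V_A - V_B (nothing connected across the terminals).
Nodal analysis, taking node 2 as the 0 V reference.
Source V1 fixes V_0 = 10 V.
KCL at each unknown node (sum of currents leaving = 0; resistances in Ω):
  Node 1: (V_1 - 10)/43000 + (V_1 - 0)/62 + (V_1 - 0)/27000 = 0
Collecting terms: 0.01619 × V_1 = 0.0002326  =>  V_1 = 0.01436 V
V_th = V_1 - V_2 = 0.01436 - 0 = 0.01436 V
Step 2 — R_th: zero the source — replace V1 by a short circuit (node 2 merges into node 0) — and find the resistance seen between A (node 1) and B (node 0).
Reduce the network between node 1 (A) and node 0 (B) by series/parallel combination:
  Rp1 = R1 ‖ R2 ‖ R3 (parallel, all between nodes 0 and 1) = 1/(1/43000 + 1/62 + 1/27000) = 61.77 Ω
R_th = 61.77 Ω

Final answer: V_th = 0.01436 V, R_th = 61.77 Ω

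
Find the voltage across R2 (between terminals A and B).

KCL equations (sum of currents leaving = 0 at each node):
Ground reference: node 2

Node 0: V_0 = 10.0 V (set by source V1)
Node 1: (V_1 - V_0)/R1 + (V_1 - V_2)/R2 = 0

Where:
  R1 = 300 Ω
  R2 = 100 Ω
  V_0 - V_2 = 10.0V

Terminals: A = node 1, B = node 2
R1 and R2 are in series across V1 (node 0 → node 1 → node 2), and the output A–B is taken across R2, so this is a voltage divider.
Series current: I = V1/(R1 + R2) = 10/(300 + 100) = 10/400 = 0.025 A
V_R2 = I × R2 = V1 × R2/(R1 + R2) = 10 × 100/400 = 2.5 V

Final answer: 2.5 V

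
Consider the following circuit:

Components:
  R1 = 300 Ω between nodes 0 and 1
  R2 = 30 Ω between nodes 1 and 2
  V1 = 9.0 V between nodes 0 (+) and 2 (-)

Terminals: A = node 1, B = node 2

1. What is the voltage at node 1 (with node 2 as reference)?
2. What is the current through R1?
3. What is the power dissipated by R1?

Nodal analysis, taking node 2 as the 0 V reference.
Source V1 fixes V_0 = 9 V.
KCL at each unknown node (sum of currents leaving = 0; resistances in Ω):
  Node 1: (V_1 - 9)/300 + (V_1 - 0)/30 = 0
Collecting terms: 0.03667 × V_1 = 0.03  =>  V_1 = 0.8182 V
Part 1:
  Read off the nodal solution: V_1 = 0.8182 V
Part 2:
  I_R1 = (V_0 - V_1)/R1 = (9 - 0.8182)/300 = 0.02727 A
  Magnitude: I_R1 = 0.02727 A
Part 3:
  I_R1 = (V_0 - V_1)/R1 = (9 - 0.8182)/300 = 0.02727 A
  P_R1 = I_R1² × R1 = (0.02727)² × 300 = 0.2231 W

Final answers:
1. V_1 = 0.8182 V
2. I_R1 = 0.02727 A
3. P_R1 = 0.2231 W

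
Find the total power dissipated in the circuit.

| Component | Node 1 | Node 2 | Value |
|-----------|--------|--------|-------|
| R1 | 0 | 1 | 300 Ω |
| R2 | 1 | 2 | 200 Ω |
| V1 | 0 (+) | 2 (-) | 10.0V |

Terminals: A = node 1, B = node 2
Nodal analysis, taking node 2 as the 0 V reference.
Source V1 fixes V_0 = 10 V.
KCL at each unknown node (sum of currents leaving = 0; resistances in Ω):
  Node 1: (V_1 - 10)/300 + (V_1 - 0)/200 = 0
Collecting terms: 0.008333 × V_1 = 0.03333  =>  V_1 = 4 V
Power in each resistor, P = (ΔV)²/R:
  P_R1 = (10 - 4)²/300 = 0.12 W
  P_R2 = (4 - 0)²/200 = 0.08 W
P_total = P_R1 + P_R2 = 0.2 W

Final answer: 0.2 W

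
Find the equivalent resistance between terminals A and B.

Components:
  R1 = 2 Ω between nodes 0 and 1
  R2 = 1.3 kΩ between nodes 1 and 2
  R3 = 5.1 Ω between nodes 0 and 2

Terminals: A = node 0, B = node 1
Reduce the network between node 0 (A) and node 1 (B) by series/parallel combination:
  Rs1 = R3 + R2 (series, joined only at node 2) = 5.1 + 1300 = 1305 Ω
  Rp1 = R1 ‖ Rs1 (parallel, both between nodes 0 and 1) = 1/(1/2 + 1/1305) = 1.997 Ω
R_eq = 1.997 Ω

Final answer: 1.997 Ω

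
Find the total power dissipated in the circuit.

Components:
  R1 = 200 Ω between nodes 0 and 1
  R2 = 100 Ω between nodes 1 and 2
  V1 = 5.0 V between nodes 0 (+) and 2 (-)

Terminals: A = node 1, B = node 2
Nodal analysis, taking node 2 as the 0 V reference.
Source V1 fixes V_0 = 5 V.
KCL at each unknown node (sum of currents leaving = 0; resistances in Ω):
  Node 1: (V_1 - 5)/200 + (V_1 - 0)/100 = 0
Collecting terms: 0.015 × V_1 = 0.025  =>  V_1 = 1.667 V
Power in each resistor, P = (ΔV)²/R:
  P_R1 = (5 - 1.667)²/200 = 0.05556 W
  P_R2 = (1.667 - 0)²/100 = 0.02778 W
P_total = P_R1 + P_R2 = 0.08333 W

Final answer: 0.08333 W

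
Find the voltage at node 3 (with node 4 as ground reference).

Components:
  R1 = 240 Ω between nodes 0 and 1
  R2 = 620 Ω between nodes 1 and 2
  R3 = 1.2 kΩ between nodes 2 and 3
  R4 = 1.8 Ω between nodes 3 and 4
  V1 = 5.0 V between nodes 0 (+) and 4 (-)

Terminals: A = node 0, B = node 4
Nodal analysis, taking node 4 as the 0 V reference.
Source V1 fixes V_0 = 5 V.
KCL at each unknown node (sum of currents leaving = 0; resistances in Ω):
  Node 1: (V_1 - 5)/240 + (V_1 - V_2)/620 = 0
  Node 2: (V_2 - V_1)/620 + (V_2 - V_3)/1200 = 0
  Node 3: (V_3 - V_2)/1200 + (V_3 - 0)/1.8 = 0
Collecting terms (coefficients in siemens):
  0.00578·V_1 - 0.001613·V_2 = 0.02083
  0.002446·V_2 - 0.001613·V_1 - 0.0008333·V_3 = 0
  0.5564·V_3 - 0.0008333·V_2 = 0
Solving these 3 simultaneous equations (Gaussian elimination) gives:
  V_1 = 4.418 V, V_2 = 2.914 V, V_3 = 0.004365 V
The requested potential is V_3 = 0.004365 V.

Final answer: V_3 = 0.004365 V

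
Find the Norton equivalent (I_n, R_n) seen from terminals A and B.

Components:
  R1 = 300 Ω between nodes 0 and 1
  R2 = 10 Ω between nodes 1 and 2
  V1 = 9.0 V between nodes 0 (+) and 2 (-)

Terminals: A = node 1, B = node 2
Find the Thévenin equivalent first; then I_n = V_th/R_th and R_n = R_th.
Step 1 — V_th is the open-circuit voltage V_A - V_B (nothing connected across the terminals).
Nodal analysis, taking node 2 as the 0 V reference.
Source V1 fixes V_0 = 9 V.
KCL at each unknown node (sum of currents leaving = 0; resistances in Ω):
  Node 1: (V_1 - 9)/300 + (V_1 - 0)/10 = 0
Collecting terms: 0.1033 × V_1 = 0.03  =>  V_1 = 0.2903 V
V_th = V_1 - V_2 = 0.2903 - 0 = 0.2903 V
Step 2 — R_th: zero the source — replace V1 by a short circuit (node 2 merges into node 0) — and find the resistance seen between A (node 1) and B (node 0).
Reduce the network between node 1 (A) and node 0 (B) by series/parallel combination:
  Rp1 = R1 ‖ R2 (parallel, both between nodes 0 and 1) = 1/(1/300 + 1/10) = 9.677 Ω
R_th = 9.677 Ω
I_n = V_th/R_th = 0.2903/9.677 = 0.03 A, and R_n = R_th = 9.677 Ω

Final answer: I_n = 0.03 A, R_n = 9.677 Ω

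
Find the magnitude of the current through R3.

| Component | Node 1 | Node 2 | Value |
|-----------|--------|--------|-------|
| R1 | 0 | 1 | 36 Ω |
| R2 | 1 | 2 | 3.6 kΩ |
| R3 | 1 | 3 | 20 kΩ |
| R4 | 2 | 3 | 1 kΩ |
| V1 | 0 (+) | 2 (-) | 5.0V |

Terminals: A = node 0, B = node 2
Nodal analysis, taking node 2 as the 0 V reference.
Source V1 fixes V_0 = 5 V.
KCL at each unknown node (sum of currents leaving = 0; resistances in Ω):
  Node 1: (V_1 - 5)/36 + (V_1 - 0)/3600 + (V_1 - V_3)/20000 = 0
  Node 3: (V_3 - V_1)/20000 + (V_3 - 0)/1000 = 0
Collecting terms (coefficients in siemens):
  0.02811·V_1 - 0.00005·V_3 = 0.1389
  0.00105·V_3 - 0.00005·V_1 = 0
Determinant D = (0.02811)(0.00105) - (-0.00005)(-0.00005) = 0.00002951
V_1 = [(0.1389)(0.00105) - (-0.00005)(0)]/D = 4.942 V
V_3 = [(0.02811)(0) - (0.1389)(-0.00005)]/D = 0.2353 V
I_R3 = (V_1 - V_3)/R3 = (4.942 - 0.2353)/20000 = 0.0002353 A
|I_R3| = 0.0002353 A

Final answer: |I_R3| = 0.0002353 A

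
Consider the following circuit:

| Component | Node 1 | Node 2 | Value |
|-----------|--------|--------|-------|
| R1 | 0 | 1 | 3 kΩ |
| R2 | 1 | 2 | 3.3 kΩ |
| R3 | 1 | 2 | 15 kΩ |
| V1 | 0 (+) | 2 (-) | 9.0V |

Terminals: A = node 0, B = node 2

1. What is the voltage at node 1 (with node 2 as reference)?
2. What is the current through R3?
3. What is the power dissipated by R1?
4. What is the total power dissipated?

Nodal analysis, taking node 2 as the 0 V reference.
Source V1 fixes V_0 = 9 V.
KCL at each unknown node (sum of currents leaving = 0; resistances in Ω):
  Node 1: (V_1 - 9)/3000 + (V_1 - 0)/3300 + (V_1 - 0)/15000 = 0
Collecting terms: 0.000703 × V_1 = 0.003  =>  V_1 = 4.267 V
Part 1:
  Read off the nodal solution: V_1 = 4.267 V
Part 2:
  I_R3 = (V_1 - V_2)/R3 = (4.267 - 0)/15000 = 0.0002845 A
  Magnitude: I_R3 = 0.0002845 A
Part 3:
  I_R1 = (V_0 - V_1)/R1 = (9 - 4.267)/3000 = 0.001578 A
  P_R1 = I_R1² × R1 = (0.001578)² × 3000 = 0.007466 W
Part 4:
  Power in each resistor, P = (ΔV)²/R:
    P_R1 = (9 - 4.267)²/3000 = 0.007466 W
    P_R2 = (4.267 - 0)²/3300 = 0.005518 W
    P_R3 = (4.267 - 0)²/15000 = 0.001214 W
  P_total = P_R1 + P_R2 + P_R3 = 0.0142 W

Final answers:
1. V_1 = 4.267 V
2. I_R3 = 0.0002845 A
3. P_R1 = 0.007466 W
4. P_total = 0.0142 W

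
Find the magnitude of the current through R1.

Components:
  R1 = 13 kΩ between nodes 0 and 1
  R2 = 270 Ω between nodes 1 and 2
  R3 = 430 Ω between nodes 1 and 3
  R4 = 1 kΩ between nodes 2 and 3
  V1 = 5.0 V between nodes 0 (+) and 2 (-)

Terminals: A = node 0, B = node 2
Nodal analysis, taking node 2 as the 0 V reference.
Source V1 fixes V_0 = 5 V.
KCL at each unknown node (sum of currents leaving = 0; resistances in Ω):
  Node 1: (V_1 - 5)/13000 + (V_1 - 0)/270 + (V_1 - V_3)/430 = 0
  Node 3: (V_3 - V_1)/430 + (V_3 - 0)/1000 = 0
Collecting terms (coefficients in siemens):
  0.006106·V_1 - 0.002326·V_3 = 0.0003846
  0.003326·V_3 - 0.002326·V_1 = 0
Determinant D = (0.006106)(0.003326) - (-0.002326)(-0.002326) = 0.0000149
V_1 = [(0.0003846)(0.003326) - (-0.002326)(0)]/D = 0.08585 V
V_3 = [(0.006106)(0) - (0.0003846)(-0.002326)]/D = 0.06004 V
I_R1 = (V_0 - V_1)/R1 = (5 - 0.08585)/13000 = 0.000378 A
|I_R1| = 0.000378 A

Final answer: |I_R1| = 0.000378 A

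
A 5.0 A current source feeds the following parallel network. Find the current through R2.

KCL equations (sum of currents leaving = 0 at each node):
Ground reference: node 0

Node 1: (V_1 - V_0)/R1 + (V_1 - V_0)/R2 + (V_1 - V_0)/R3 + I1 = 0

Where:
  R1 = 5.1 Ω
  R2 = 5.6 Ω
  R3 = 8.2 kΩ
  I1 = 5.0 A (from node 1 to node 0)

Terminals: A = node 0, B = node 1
All resistors sit directly between nodes 0 and 1, so they are in parallel and share one voltage V; the full source current 5 A splits among them.
1/R_par = 1/5.1 + 1/5.6 + 1/8200 = 0.3748 S  =>  R_par = 2.668 Ω
V = I × R_par = 5 × 2.668 = 13.34 V
I_R2 = V/R2 = 13.34/5.6 = 2.382 A

Final answer: 2.382 A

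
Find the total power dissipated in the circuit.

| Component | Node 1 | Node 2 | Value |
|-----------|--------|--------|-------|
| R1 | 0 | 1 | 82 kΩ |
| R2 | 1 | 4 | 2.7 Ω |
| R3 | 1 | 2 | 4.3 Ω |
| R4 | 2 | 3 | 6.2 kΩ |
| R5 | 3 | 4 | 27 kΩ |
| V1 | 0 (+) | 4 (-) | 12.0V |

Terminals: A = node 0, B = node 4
Nodal analysis, taking node 4 as the 0 V reference.
Source V1 fixes V_0 = 12 V.
KCL at each unknown node (sum of currents leaving = 0; resistances in Ω):
  Node 1: (V_1 - 12)/82000 + (V_1 - 0)/2.7 + (V_1 - V_2)/4.3 = 0
  Node 2: (V_2 - V_1)/4.3 + (V_2 - V_3)/6200 = 0
  Node 3: (V_3 - V_2)/6200 + (V_3 - 0)/27000 = 0
Collecting terms (coefficients in siemens):
  0.6029·V_1 - 0.2326·V_2 = 0.0001463
  0.2327·V_2 - 0.2326·V_1 - 0.0001613·V_3 = 0
  0.0001983·V_3 - 0.0001613·V_2 = 0
Solving these 3 simultaneous equations (Gaussian elimination) gives:
  V_1 = 0.0003951 V, V_2 = 0.000395 V, V_3 = 0.0003213 V
Power in each resistor, P = (ΔV)²/R:
  P_R1 = (12 - 0.0003951)²/82000 = 0.001756 W
  P_R2 = (0.0003951 - 0)²/2.7 = 0.00000005781 W
  P_R3 = (0.0003951 - 0.000395)²/4.3 = 0 W
  P_R4 = (0.000395 - 0.0003213)²/6200 = 0.0000000000008777 W
  P_R5 = (0.0003213 - 0)²/27000 = 0.000000000003822 W
P_total = P_R1 + P_R2 + P_R3 + P_R4 + P_R5 = 0.001756 W

Final answer: 0.001756 W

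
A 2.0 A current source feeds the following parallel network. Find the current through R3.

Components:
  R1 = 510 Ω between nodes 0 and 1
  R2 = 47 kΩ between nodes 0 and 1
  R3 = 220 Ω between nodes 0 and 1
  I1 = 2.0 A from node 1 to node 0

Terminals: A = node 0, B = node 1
All resistors sit directly between nodes 0 and 1, so they are in parallel and share one voltage V; the full source current 2 A splits among them.
1/R_par = 1/510 + 1/47000 + 1/220 = 0.006528 S  =>  R_par = 153.2 Ω
V = I × R_par = 2 × 153.2 = 306.4 V
I_R3 = V/R3 = 306.4/220 = 1.393 A

Final answer: 1.393 A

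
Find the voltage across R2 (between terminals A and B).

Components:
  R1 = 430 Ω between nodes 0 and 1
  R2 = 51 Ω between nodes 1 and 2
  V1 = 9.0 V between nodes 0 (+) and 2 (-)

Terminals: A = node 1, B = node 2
R1 and R2 are in series across V1 (node 0 → node 1 → node 2), and the output A–B is taken across R2, so this is a voltage divider.
Series current: I = V1/(R1 + R2) = 9/(430 + 51) = 9/481 = 0.01871 A
V_R2 = I × R2 = V1 × R2/(R1 + R2) = 9 × 51/481 = 0.9543 V

Final answer: 0.9543 V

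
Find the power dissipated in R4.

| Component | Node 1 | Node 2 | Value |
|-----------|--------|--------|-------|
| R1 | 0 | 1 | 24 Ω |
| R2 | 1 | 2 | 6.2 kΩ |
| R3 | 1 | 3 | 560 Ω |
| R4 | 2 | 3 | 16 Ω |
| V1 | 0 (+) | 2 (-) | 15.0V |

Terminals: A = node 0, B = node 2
Nodal analysis, taking node 2 as the 0 V reference.
Source V1 fixes V_0 = 15 V.
KCL at each unknown node (sum of currents leaving = 0; resistances in Ω):
  Node 1: (V_1 - 15)/24 + (V_1 - 0)/6200 + (V_1 - V_3)/560 = 0
  Node 3: (V_3 - V_1)/560 + (V_3 - 0)/16 = 0
Collecting terms (coefficients in siemens):
  0.04361·V_1 - 0.001786·V_3 = 0.625
  0.06429·V_3 - 0.001786·V_1 = 0
Determinant D = (0.04361)(0.06429) - (-0.001786)(-0.001786) = 0.002801
V_1 = [(0.625)(0.06429) - (-0.001786)(0)]/D = 14.35 V
V_3 = [(0.04361)(0) - (0.625)(-0.001786)]/D = 0.3985 V
I_R4 = (V_2 - V_3)/R4 = (0 - 0.3985)/16 = -0.02491 A
P_R4 = I_R4² × R4 = (-0.02491)² × 16 = 0.009926 W

Final answer: 0.009926 W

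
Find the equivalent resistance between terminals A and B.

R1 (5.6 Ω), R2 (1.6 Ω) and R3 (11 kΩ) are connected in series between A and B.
Reduce the network between node 0 (A) and node 3 (B) by series/parallel combination:
  Rs1 = R1 + R2 (series, joined only at node 1) = 5.6 + 1.6 = 7.2 Ω
  Rs2 = R3 + Rs1 (series, joined only at node 2) = 11000 + 7.2 = 11010 Ω
R_eq = 11.01 kΩ

Final answer: 11.01 kΩ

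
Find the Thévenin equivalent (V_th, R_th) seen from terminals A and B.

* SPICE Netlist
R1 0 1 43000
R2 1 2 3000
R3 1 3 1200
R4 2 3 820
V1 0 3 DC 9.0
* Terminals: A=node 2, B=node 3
Step 1 — V_th is the open-circuit voltage V_A - V_B (nothing connected across the terminals).
Nodal analysis, taking node 3 as the 0 V reference.
Source V1 fixes V_0 = 9 V.
KCL at each unknown node (sum of currents leaving = 0; resistances in Ω):
  Node 1: (V_1 - 9)/43000 + (V_1 - V_2)/3000 + (V_1 - 0)/1200 = 0
  Node 2: (V_2 - V_1)/3000 + (V_2 - 0)/820 = 0
Collecting terms (coefficients in siemens):
  0.00119·V_1 - 0.0003333·V_2 = 0.0002093
  0.001553·V_2 - 0.0003333·V_1 = 0
Determinant D = (0.00119)(0.001553) - (-0.0003333)(-0.0003333) = 0.000001737
V_1 = [(0.0002093)(0.001553) - (-0.0003333)(0)]/D = 0.1871 V
V_2 = [(0.00119)(0) - (0.0002093)(-0.0003333)]/D = 0.04017 V
V_th = V_2 - V_3 = 0.04017 - 0 = 0.04017 V
Step 2 — R_th: zero the source — replace V1 by a short circuit (node 3 merges into node 0) — and find the resistance seen between A (node 2) and B (node 0).
Reduce the network between node 2 (A) and node 0 (B) by series/parallel combination:
  Rp1 = R1 ‖ R3 (parallel, both between nodes 0 and 1) = 1/(1/43000 + 1/1200) = 1167 Ω
  Rs1 = R2 + Rp1 (series, joined only at node 1) = 3000 + 1167 = 4167 Ω
  Rp2 = R4 ‖ Rs1 (parallel, both between nodes 0 and 2) = 1/(1/820 + 1/4167) = 685.2 Ω
R_th = 685.2 Ω

Final answer: V_th = 0.04017 V, R_th = 685.2 Ω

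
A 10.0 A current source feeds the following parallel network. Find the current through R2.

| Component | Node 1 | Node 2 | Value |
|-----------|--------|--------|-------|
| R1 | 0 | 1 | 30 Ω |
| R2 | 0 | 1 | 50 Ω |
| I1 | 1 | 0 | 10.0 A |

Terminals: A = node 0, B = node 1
All resistors sit directly between nodes 0 and 1, so they are in parallel and share one voltage V; the full source current 10 A splits among them.
1/R_par = 1/30 + 1/50 = 0.05333 S  =>  R_par = 18.75 Ω
V = I × R_par = 10 × 18.75 = 187.5 V
I_R2 = V/R2 = 187.5/50 = 3.75 A

Final answer: 3.75 A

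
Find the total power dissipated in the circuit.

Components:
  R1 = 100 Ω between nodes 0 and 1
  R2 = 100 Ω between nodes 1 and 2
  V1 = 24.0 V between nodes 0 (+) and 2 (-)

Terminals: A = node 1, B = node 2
Nodal analysis, taking node 2 as the 0 V reference.
Source V1 fixes V_0 = 24 V.
KCL at each unknown node (sum of currents leaving = 0; resistances in Ω):
  Node 1: (V_1 - 24)/100 + (V_1 - 0)/100 = 0
Collecting terms: 0.02 × V_1 = 0.24  =>  V_1 = 12 V
Power in each resistor, P = (ΔV)²/R:
  P_R1 = (24 - 12)²/100 = 1.44 W
  P_R2 = (12 - 0)²/100 = 1.44 W
P_total = P_R1 + P_R2 = 2.88 W

Final answer: 2.88 W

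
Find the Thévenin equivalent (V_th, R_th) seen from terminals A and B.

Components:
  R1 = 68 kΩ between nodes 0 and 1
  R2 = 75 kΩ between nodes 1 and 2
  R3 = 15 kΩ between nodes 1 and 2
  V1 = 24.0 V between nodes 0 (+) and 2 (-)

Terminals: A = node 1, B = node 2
Step 1 — V_th is the open-circuit voltage V_A - V_B (nothing connected across the terminals).
Nodal analysis, taking node 2 as the 0 V reference.
Source V1 fixes V_0 = 24 V.
KCL at each unknown node (sum of currents leaving = 0; resistances in Ω):
  Node 1: (V_1 - 24)/68000 + (V_1 - 0)/75000 + (V_1 - 0)/15000 = 0
Collecting terms: 0.00009471 × V_1 = 0.0003529  =>  V_1 = 3.727 V
V_th = V_1 - V_2 = 3.727 - 0 = 3.727 V
Step 2 — R_th: zero the source — replace V1 by a short circuit (node 2 merges into node 0) — and find the resistance seen between A (node 1) and B (node 0).
Reduce the network between node 1 (A) and node 0 (B) by series/parallel combination:
  Rp1 = R1 ‖ R2 ‖ R3 (parallel, all between nodes 0 and 1) = 1/(1/68000 + 1/75000 + 1/15000) = 10560 Ω
R_th = 10.56 kΩ

Final answer: V_th = 3.727 V, R_th = 10.56 kΩ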